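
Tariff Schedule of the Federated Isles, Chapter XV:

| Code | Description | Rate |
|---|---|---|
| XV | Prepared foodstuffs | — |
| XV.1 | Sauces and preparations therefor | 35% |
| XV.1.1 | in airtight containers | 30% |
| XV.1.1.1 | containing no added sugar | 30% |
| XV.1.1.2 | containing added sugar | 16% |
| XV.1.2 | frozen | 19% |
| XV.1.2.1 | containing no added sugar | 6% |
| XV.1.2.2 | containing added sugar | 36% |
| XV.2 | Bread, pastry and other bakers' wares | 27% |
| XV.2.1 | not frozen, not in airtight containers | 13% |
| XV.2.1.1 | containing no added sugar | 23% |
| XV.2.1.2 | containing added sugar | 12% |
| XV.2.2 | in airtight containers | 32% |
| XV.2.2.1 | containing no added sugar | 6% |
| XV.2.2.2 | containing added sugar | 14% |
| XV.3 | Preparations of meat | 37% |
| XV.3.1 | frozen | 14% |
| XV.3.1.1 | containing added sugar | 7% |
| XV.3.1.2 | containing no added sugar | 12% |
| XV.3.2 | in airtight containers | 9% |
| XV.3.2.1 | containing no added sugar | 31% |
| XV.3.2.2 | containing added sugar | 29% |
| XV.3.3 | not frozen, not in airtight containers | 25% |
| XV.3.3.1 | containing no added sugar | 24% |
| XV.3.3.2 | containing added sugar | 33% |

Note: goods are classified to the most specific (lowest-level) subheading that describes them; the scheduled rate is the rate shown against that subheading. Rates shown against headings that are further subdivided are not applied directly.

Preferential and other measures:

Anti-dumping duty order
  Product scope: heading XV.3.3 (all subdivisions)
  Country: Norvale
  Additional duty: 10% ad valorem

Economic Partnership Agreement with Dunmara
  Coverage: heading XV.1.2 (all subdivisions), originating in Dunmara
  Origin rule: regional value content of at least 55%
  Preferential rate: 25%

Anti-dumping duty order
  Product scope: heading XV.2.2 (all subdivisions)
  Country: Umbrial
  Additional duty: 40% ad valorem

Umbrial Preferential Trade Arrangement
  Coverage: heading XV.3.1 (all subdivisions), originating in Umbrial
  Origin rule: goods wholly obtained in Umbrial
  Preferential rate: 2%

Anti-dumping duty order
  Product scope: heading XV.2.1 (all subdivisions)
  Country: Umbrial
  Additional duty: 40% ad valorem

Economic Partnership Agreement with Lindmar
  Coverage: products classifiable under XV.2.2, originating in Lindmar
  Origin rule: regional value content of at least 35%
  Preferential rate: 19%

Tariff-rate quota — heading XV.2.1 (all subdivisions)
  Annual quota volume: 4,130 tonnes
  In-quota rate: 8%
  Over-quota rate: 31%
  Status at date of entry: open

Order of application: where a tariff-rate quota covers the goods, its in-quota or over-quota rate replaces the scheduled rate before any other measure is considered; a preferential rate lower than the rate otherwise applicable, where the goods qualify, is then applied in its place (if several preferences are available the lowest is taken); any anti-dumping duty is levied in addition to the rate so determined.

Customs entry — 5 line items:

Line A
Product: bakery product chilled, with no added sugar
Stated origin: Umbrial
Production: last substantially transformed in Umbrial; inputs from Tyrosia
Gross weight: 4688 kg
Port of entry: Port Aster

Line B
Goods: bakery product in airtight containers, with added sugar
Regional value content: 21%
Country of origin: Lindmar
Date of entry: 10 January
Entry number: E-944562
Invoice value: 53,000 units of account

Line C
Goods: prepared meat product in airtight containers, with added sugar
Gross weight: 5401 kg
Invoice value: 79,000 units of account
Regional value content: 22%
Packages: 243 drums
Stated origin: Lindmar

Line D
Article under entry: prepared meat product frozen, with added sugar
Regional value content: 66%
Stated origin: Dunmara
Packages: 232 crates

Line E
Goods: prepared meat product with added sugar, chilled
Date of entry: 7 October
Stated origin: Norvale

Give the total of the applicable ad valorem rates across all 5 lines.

Line A: bakery product → XV.2; chilled → XV.2.1; with no added sugar → XV.2.1.1. Scheduled 23%. quota on XV.2.1 open → in-quota 8%; Umbrial agreement on XV.3.1: XV.2.1.1 not covered; anti-dumping (Umbrial, XV.2.1): +40%; total 8% + 40% = 48%. → 48%.
Line B: bakery product → XV.2; in airtight containers → XV.2.2; with added sugar → XV.2.2.2. Scheduled 14%. Lindmar agreement on XV.2.2: RVC < 35%. → 14%.
Line C: prepared meat product → XV.3; in airtight containers → XV.3.2; with added sugar → XV.3.2.2. Scheduled 29%. Lindmar agreement on XV.2.2: XV.3.2.2 not covered. → 29%.
Line D: prepared meat product → XV.3; frozen → XV.3.1; with added sugar → XV.3.1.1. Scheduled 7%. Dunmara agreement on XV.1.2: XV.3.1.1 not covered. → 7%.
Line E: prepared meat product → XV.3; chilled → XV.3.3; with added sugar → XV.3.3.2. Scheduled 33%. anti-dumping (Norvale, XV.3.3): +10%; total 33% + 10% = 43%. → 43%.
Sum: 48% + 14% + 29% + 7% + 43% = 141%.

141%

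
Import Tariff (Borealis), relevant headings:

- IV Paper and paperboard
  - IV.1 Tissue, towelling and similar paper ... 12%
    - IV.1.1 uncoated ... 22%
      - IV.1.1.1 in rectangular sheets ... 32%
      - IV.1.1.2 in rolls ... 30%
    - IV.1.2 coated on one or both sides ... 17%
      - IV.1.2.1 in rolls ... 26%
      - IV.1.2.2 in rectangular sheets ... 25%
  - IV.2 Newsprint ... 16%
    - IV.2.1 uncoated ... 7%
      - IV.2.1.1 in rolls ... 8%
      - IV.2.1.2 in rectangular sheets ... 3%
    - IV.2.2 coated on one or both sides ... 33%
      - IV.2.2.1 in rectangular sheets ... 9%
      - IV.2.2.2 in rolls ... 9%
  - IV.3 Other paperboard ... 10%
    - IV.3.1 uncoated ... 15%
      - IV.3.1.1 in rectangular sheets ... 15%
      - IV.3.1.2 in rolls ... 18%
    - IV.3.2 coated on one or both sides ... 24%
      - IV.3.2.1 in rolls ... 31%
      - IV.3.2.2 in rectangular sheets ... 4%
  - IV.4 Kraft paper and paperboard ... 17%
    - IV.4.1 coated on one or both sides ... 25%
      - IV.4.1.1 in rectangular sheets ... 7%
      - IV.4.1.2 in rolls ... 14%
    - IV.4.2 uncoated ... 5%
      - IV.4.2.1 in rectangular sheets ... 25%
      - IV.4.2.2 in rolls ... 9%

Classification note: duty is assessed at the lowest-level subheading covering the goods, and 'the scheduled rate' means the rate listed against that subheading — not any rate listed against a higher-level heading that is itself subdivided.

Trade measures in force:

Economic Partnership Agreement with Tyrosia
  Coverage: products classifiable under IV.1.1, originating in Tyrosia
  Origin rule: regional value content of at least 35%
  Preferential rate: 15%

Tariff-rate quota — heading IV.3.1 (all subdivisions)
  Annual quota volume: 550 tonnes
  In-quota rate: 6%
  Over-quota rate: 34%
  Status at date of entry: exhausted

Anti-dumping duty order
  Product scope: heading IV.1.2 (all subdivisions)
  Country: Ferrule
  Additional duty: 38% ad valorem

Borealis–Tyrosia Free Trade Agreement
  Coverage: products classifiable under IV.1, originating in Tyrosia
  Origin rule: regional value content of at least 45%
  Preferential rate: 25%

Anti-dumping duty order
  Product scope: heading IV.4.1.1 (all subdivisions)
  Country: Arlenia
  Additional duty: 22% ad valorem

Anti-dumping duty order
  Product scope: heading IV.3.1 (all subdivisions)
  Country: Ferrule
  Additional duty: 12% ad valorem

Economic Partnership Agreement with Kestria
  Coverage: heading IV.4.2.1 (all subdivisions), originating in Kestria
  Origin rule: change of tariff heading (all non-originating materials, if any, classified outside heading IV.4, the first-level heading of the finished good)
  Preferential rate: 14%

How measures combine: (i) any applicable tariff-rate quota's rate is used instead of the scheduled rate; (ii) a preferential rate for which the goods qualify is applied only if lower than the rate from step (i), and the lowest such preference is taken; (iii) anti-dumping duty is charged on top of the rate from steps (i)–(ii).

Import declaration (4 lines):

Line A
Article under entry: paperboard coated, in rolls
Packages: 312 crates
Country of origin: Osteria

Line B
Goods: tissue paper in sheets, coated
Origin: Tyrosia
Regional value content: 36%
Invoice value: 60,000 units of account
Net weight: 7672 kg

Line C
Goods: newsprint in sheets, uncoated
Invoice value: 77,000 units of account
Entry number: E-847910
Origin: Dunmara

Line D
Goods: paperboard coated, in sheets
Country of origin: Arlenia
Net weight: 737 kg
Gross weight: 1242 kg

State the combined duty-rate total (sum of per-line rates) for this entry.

Line A: paperboard → IV.3; coated → IV.3.2; in rolls → IV.3.2.1. Scheduled 31%. No special measure applies. → 31%.
Line B: tissue paper → IV.1; coated → IV.1.2; in sheets → IV.1.2.2. Scheduled 25%. Tyrosia agreement on IV.1.1: IV.1.2.2 not covered; Tyrosia agreement on IV.1: RVC < 45%. → 25%.
Line C: newsprint → IV.2; uncoated → IV.2.1; in sheets → IV.2.1.2. Scheduled 3%. No special measure applies. → 3%.
Line D: paperboard → IV.3; coated → IV.3.2; in sheets → IV.3.2.2. Scheduled 4%. No special measure applies. → 4%.
Sum: 31% + 25% + 3% + 4% = 63%.

63%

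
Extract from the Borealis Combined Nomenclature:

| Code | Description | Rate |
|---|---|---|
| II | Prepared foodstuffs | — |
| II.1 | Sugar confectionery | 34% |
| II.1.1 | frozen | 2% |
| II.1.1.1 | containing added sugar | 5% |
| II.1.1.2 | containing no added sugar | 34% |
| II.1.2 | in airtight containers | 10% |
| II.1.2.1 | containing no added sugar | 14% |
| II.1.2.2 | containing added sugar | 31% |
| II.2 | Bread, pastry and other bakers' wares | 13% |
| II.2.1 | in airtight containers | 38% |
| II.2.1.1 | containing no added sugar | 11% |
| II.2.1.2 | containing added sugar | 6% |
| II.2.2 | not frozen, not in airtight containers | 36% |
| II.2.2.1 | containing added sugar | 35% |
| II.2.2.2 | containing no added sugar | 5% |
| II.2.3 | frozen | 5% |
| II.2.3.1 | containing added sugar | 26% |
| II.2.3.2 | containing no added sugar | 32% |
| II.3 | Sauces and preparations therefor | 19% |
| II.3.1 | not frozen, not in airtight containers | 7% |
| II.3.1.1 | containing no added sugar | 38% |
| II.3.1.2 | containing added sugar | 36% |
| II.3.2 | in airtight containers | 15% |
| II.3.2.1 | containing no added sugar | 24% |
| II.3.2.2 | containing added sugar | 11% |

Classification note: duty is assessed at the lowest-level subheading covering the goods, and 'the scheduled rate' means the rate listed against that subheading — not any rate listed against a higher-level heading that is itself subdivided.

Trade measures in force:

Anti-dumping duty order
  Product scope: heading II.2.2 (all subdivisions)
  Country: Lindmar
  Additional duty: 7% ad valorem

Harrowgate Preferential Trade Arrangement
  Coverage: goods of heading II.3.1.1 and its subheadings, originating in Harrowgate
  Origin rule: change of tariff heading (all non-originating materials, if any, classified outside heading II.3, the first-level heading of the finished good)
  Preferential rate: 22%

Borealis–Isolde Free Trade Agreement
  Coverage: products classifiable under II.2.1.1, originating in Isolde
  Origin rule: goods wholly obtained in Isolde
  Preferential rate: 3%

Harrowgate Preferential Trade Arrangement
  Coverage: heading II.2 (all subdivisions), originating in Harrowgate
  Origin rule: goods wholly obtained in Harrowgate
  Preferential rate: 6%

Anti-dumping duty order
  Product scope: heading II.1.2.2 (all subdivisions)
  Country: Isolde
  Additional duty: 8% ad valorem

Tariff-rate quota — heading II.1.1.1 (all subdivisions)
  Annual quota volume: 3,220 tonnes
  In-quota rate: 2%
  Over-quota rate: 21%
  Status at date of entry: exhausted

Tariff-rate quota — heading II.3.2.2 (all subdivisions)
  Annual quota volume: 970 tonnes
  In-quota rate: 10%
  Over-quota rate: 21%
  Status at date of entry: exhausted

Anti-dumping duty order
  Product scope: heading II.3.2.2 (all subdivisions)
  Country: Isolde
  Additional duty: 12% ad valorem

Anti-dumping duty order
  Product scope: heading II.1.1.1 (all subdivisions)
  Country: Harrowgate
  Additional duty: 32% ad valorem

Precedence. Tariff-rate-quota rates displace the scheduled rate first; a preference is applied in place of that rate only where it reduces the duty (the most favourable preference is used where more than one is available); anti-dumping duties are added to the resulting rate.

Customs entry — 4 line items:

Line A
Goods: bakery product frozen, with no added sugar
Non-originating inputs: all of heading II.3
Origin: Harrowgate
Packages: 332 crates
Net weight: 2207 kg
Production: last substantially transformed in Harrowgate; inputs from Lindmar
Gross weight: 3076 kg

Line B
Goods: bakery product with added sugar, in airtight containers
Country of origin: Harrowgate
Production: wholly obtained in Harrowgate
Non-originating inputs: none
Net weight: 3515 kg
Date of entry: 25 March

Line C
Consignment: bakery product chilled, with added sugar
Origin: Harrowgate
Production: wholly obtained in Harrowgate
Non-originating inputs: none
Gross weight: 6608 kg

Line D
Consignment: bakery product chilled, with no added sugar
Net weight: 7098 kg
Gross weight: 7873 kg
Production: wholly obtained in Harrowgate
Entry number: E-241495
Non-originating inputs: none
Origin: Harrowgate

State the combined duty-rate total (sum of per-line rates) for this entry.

49%

Line A: bakery product → II.2; frozen → II.2.3; with no added sugar → II.2.3.2. Scheduled 32%. Harrowgate agreement on II.3.1.1: II.2.3.2 not covered; Harrowgate agreement on II.2: not wholly obtained. → 32%.
Line B: bakery product → II.2; in airtight containers → II.2.1; with added sugar → II.2.1.2. Scheduled 6%. Harrowgate agreement on II.3.1.1: II.2.1.2 not covered; Harrowgate agreement on II.2: wholly obtained → 6% available; preference 6% not lower than 6% → no reduction. → 6%.
Line C: bakery product → II.2; chilled → II.2.2; with added sugar → II.2.2.1. Scheduled 35%. Harrowgate agreement on II.3.1.1: II.2.2.1 not covered; Harrowgate agreement on II.2: wholly obtained → 6% available; preferential 6%. → 6%.
Line D: bakery product → II.2; chilled → II.2.2; with no added sugar → II.2.2.2. Scheduled 5%. Harrowgate agreement on II.3.1.1: II.2.2.2 not covered; Harrowgate agreement on II.2: wholly obtained → 6% available; preference 6% not lower than 5% → no reduction. → 5%.
Sum: 32% + 6% + 6% + 5% = 49%.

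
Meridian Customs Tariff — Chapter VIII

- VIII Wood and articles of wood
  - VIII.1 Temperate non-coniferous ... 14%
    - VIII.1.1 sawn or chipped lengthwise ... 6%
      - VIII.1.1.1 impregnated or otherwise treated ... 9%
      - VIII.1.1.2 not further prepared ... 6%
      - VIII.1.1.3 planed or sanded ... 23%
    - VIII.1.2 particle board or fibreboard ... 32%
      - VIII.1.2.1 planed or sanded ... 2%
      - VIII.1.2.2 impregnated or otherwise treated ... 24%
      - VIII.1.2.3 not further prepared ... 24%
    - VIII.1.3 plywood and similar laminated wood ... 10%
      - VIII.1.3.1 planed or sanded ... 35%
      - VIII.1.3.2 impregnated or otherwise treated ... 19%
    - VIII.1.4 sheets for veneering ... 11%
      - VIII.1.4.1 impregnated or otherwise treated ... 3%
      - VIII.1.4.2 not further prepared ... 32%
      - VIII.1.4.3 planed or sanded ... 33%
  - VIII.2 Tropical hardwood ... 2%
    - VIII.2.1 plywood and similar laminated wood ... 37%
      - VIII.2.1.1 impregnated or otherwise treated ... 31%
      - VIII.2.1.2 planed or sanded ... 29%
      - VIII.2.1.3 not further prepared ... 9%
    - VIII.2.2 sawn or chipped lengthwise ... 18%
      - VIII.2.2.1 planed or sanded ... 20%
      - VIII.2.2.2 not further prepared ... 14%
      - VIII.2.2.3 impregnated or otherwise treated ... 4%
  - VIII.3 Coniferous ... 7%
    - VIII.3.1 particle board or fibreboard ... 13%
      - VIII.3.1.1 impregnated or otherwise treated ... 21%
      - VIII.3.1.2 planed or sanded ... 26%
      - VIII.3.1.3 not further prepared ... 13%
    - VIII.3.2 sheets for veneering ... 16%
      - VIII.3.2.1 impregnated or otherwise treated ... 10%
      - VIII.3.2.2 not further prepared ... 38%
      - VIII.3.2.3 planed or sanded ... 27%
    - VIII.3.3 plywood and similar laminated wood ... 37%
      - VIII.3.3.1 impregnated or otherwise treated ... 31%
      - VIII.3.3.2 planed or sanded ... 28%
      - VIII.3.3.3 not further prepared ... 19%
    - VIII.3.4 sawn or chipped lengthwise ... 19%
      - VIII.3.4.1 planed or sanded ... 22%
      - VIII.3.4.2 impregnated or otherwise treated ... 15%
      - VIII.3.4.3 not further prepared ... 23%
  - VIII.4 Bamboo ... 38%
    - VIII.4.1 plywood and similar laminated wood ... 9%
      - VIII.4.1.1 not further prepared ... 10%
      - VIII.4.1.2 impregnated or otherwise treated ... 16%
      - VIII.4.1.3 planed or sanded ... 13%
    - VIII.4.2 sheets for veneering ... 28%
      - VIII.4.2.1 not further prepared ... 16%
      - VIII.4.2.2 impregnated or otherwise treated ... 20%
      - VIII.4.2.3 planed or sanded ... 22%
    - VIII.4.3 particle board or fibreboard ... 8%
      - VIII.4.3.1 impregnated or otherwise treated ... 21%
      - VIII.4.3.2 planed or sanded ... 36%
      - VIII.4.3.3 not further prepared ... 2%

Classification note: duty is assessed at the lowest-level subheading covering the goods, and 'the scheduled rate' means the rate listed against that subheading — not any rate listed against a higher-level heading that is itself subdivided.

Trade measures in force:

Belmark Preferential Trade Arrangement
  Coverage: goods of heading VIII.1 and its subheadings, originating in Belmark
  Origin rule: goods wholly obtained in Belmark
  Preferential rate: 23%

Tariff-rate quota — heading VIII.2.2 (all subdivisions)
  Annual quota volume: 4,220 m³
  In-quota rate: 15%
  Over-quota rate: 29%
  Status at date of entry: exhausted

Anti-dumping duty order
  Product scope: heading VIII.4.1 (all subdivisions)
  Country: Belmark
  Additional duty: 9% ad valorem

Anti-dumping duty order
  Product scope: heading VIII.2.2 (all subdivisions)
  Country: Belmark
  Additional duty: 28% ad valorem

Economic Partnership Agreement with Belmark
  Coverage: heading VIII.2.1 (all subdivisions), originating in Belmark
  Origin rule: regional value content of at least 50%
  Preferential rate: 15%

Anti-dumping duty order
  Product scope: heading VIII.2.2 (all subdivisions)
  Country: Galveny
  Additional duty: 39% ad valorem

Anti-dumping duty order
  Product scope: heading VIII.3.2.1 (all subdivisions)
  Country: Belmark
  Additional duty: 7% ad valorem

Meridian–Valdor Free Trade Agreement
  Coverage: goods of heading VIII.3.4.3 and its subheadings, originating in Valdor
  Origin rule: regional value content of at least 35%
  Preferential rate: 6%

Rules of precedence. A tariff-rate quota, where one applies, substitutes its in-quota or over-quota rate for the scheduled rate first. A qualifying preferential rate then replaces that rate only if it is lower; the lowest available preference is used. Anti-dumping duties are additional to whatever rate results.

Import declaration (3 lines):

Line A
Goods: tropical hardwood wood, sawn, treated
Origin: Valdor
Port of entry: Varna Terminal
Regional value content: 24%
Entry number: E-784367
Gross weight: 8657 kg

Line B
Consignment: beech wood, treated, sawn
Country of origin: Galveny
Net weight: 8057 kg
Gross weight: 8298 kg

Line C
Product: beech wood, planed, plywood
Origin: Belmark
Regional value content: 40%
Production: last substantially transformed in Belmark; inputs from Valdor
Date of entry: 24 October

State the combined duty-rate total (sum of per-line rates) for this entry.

73%

Line A: tropical hardwood → VIII.2; sawn → VIII.2.2; treated → VIII.2.2.3. Scheduled 4%. quota on VIII.2.2 exhausted → over-quota 29%; Valdor agreement on VIII.3.4.3: VIII.2.2.3 not covered. → 29%.
Line B: beech → VIII.1; sawn → VIII.1.1; treated → VIII.1.1.1. Scheduled 9%. No special measure applies. → 9%.
Line C: beech → VIII.1; plywood → VIII.1.3; planed → VIII.1.3.1. Scheduled 35%. Belmark agreement on VIII.1: not wholly obtained; Belmark agreement on VIII.2.1: VIII.1.3.1 not covered. → 35%.
Sum: 29% + 9% + 35% = 73%.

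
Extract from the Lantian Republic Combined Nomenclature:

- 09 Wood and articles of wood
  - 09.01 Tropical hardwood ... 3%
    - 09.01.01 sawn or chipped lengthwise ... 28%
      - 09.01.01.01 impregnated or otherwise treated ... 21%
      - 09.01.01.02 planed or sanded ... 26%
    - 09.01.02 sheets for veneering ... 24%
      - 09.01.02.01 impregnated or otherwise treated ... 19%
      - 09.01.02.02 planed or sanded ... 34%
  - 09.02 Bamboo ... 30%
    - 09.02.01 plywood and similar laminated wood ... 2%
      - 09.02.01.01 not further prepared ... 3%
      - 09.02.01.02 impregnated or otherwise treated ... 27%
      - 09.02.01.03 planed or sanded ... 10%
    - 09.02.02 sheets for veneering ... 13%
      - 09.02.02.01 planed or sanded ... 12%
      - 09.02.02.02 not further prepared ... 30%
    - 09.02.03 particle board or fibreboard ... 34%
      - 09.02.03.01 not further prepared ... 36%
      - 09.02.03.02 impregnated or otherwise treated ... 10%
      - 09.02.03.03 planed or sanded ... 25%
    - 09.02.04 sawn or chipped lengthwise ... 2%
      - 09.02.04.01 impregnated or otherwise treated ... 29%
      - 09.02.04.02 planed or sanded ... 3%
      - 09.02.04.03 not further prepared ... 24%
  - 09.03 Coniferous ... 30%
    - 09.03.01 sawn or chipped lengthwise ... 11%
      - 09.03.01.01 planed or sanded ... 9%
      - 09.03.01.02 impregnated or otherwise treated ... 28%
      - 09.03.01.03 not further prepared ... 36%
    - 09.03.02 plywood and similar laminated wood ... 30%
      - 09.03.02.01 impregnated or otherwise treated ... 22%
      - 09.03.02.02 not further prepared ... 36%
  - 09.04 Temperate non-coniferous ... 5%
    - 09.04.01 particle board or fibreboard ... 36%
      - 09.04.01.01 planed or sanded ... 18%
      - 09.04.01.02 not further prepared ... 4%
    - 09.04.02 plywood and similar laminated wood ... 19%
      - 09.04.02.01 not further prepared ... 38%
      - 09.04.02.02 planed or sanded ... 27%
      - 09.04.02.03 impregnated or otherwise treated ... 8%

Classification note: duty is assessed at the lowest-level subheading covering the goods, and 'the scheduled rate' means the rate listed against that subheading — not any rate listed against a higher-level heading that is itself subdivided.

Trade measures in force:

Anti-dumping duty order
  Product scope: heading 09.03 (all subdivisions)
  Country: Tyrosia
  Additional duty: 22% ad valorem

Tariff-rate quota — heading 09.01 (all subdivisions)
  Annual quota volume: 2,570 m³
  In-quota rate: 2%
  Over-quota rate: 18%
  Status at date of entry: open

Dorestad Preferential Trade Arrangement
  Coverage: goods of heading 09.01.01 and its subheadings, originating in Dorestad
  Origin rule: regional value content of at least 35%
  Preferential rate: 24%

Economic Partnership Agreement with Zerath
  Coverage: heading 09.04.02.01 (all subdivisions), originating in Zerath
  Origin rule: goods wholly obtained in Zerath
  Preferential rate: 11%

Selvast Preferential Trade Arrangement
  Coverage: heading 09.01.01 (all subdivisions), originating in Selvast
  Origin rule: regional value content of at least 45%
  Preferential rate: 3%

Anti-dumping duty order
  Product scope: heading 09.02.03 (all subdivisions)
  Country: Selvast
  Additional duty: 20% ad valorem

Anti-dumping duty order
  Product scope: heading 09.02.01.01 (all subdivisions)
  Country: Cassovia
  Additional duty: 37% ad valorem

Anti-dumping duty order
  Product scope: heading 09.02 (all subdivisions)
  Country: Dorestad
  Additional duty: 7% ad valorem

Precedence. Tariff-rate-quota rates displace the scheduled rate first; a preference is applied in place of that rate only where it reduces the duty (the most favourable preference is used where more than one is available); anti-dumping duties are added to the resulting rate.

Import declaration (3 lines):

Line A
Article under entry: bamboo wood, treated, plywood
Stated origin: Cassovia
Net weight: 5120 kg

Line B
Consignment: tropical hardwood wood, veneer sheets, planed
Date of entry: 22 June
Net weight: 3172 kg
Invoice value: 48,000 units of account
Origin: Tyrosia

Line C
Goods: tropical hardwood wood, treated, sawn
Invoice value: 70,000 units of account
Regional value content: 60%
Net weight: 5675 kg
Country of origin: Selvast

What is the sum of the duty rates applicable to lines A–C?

Line A: bamboo → 09.02; plywood → 09.02.01; treated → 09.02.01.02. Scheduled 27%. No special measure applies. → 27%.
Line B: tropical hardwood → 09.01; veneer sheets → 09.01.02; planed → 09.01.02.02. Scheduled 34%. quota on 09.01 open → in-quota 2%. → 2%.
Line C: tropical hardwood → 09.01; sawn → 09.01.01; treated → 09.01.01.01. Scheduled 21%. quota on 09.01 open → in-quota 2%; Selvast agreement on 09.01.01: RVC ≥ 45% → 3% available; preference 3% not lower than 2% → no reduction. → 2%.
Sum: 27% + 2% + 2% = 31%.

31%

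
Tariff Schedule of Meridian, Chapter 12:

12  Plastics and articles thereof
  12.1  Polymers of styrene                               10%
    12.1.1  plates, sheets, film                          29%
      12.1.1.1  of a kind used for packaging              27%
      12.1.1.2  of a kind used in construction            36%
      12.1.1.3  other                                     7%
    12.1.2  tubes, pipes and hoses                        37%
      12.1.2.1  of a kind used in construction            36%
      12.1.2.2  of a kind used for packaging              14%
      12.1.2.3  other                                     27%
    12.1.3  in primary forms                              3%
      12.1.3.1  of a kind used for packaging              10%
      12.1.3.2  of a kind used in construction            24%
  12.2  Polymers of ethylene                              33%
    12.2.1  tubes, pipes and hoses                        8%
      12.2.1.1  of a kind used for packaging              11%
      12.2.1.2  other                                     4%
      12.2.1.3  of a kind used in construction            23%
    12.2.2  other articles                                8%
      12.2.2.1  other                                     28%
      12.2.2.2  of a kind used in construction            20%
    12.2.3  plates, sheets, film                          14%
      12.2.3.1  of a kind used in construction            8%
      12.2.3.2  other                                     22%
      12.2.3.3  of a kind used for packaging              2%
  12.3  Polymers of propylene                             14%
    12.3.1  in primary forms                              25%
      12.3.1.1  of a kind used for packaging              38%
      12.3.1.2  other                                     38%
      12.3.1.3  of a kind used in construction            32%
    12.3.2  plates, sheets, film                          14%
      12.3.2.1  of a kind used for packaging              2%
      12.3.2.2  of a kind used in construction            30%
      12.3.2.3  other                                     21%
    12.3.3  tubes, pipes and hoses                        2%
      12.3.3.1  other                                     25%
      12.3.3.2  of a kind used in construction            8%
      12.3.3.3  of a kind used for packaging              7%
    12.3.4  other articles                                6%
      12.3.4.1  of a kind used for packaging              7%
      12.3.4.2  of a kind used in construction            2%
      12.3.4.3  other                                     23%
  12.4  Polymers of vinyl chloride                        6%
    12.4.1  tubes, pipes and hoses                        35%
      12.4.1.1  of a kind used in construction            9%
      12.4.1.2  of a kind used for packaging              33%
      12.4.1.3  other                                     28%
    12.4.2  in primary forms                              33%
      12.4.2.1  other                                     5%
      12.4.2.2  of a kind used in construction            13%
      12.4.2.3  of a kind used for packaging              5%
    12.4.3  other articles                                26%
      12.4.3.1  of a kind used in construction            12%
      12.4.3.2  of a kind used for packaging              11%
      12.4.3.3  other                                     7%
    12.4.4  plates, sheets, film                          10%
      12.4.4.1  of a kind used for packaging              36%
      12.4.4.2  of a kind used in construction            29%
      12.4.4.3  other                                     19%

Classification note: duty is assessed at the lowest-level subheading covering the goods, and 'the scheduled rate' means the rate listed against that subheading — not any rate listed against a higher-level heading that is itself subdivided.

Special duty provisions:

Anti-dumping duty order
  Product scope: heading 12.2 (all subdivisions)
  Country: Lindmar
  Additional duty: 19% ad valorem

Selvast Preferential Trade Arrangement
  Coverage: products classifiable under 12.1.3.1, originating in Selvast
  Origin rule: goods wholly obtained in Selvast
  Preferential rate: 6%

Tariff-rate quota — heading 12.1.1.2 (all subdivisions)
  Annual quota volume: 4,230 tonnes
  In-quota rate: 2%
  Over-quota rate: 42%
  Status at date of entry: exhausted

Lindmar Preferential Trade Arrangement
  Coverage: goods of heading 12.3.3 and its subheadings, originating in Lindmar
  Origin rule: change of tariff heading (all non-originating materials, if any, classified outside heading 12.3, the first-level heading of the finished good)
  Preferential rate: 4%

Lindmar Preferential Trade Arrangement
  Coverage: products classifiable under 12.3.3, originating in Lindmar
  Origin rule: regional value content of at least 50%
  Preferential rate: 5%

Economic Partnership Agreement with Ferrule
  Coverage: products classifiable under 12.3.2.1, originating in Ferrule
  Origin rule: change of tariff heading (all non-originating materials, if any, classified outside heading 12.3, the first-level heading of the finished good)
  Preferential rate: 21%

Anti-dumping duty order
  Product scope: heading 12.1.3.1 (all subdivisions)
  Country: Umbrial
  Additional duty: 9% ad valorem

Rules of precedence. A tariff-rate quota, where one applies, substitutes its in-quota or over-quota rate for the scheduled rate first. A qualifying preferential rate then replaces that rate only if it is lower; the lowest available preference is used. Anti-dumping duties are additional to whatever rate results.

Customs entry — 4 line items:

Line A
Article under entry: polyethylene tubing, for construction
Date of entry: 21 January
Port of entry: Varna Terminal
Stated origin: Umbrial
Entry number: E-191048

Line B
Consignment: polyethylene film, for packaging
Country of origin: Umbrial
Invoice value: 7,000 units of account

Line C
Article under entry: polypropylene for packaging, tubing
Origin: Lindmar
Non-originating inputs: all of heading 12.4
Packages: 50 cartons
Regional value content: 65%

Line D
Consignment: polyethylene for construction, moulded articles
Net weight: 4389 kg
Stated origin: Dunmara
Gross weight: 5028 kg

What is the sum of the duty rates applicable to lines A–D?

49%

Line A: polyethylene → 12.2; tubing → 12.2.1; for construction → 12.2.1.3. Scheduled 23%. No special measure applies. → 23%.
Line B: polyethylene → 12.2; film → 12.2.3; for packaging → 12.2.3.3. Scheduled 2%. No special measure applies. → 2%.
Line C: polypropylene → 12.3; tubing → 12.3.3; for packaging → 12.3.3.3. Scheduled 7%. Lindmar agreement on 12.3.3: CTH met → 4% available; Lindmar agreement on 12.3.3: RVC ≥ 50% → 5% available; preferential 4%. → 4%.
Line D: polyethylene → 12.2; moulded articles → 12.2.2; for construction → 12.2.2.2. Scheduled 20%. No special measure applies. → 20%.
Sum: 23% + 2% + 4% + 20% = 49%.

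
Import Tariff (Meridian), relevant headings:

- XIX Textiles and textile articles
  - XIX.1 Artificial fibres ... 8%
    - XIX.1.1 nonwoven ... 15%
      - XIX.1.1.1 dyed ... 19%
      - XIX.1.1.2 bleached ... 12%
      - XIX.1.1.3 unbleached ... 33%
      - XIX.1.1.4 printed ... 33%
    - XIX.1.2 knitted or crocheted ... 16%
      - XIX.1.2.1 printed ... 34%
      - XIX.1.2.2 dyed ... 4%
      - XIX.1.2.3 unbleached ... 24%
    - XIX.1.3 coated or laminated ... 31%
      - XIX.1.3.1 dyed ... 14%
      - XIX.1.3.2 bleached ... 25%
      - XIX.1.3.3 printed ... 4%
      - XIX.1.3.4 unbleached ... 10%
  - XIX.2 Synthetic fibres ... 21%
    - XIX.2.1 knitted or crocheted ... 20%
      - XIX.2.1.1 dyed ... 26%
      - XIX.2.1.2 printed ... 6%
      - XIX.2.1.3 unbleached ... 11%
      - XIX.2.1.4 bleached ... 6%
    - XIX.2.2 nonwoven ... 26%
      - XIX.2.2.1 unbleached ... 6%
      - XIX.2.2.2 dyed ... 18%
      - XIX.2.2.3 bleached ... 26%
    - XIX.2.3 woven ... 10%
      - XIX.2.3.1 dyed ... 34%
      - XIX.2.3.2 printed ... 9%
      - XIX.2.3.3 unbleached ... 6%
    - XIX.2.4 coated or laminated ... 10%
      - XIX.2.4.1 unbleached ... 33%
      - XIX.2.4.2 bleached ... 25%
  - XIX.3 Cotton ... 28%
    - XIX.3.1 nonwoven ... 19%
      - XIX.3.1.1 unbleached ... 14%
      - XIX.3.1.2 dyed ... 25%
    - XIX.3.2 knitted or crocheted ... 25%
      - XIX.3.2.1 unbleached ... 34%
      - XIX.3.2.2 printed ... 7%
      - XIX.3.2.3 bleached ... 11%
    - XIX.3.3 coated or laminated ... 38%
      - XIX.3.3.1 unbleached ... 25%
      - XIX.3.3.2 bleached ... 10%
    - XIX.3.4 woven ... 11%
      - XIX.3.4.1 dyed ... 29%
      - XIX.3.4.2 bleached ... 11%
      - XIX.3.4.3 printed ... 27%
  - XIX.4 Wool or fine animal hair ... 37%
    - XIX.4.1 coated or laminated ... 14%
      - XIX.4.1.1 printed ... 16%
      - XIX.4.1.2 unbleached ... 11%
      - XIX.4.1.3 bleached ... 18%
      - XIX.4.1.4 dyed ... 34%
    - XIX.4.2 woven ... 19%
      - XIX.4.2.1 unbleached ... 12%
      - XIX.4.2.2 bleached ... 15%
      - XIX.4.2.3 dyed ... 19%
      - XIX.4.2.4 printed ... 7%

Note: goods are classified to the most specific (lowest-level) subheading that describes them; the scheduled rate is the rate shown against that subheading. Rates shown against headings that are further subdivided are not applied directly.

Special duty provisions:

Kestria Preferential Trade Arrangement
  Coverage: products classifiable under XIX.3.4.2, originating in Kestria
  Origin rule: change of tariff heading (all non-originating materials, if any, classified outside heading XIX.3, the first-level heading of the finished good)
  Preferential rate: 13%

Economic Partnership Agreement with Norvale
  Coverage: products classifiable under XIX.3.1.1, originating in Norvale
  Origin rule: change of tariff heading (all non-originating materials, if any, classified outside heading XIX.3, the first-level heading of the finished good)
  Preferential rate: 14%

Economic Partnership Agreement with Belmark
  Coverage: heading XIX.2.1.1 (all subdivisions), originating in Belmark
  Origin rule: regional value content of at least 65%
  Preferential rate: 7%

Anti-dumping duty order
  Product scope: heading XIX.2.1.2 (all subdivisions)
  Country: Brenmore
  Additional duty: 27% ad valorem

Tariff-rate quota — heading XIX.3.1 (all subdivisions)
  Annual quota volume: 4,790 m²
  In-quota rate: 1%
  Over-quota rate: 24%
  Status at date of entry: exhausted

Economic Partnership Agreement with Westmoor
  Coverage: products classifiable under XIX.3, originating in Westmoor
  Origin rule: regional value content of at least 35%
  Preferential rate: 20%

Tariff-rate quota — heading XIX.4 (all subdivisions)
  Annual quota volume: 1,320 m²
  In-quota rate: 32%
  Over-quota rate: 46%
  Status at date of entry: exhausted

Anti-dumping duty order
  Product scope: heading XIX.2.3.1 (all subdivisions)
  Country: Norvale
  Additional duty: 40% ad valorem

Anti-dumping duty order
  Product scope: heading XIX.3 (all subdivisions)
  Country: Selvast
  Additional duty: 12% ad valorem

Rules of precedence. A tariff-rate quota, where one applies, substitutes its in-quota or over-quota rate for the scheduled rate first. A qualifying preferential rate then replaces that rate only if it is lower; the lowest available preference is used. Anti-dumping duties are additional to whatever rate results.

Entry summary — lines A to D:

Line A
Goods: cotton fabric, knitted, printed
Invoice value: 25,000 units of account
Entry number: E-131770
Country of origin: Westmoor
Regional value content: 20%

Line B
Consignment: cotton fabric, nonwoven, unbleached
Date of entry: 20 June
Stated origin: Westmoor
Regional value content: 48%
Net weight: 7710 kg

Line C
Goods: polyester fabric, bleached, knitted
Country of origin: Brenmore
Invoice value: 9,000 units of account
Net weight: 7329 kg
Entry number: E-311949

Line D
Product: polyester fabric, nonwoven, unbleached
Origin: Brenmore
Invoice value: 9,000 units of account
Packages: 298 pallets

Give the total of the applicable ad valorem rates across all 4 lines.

Line A: cotton → XIX.3; knitted → XIX.3.2; printed → XIX.3.2.2. Scheduled 7%. Westmoor agreement on XIX.3: RVC < 35%. → 7%.
Line B: cotton → XIX.3; nonwoven → XIX.3.1; unbleached → XIX.3.1.1. Scheduled 14%. quota on XIX.3.1 exhausted → over-quota 24%; Westmoor agreement on XIX.3: RVC ≥ 35% → 20% available; preferential 20%. → 20%.
Line C: polyester → XIX.2; knitted → XIX.2.1; bleached → XIX.2.1.4. Scheduled 6%. No special measure applies. → 6%.
Line D: polyester → XIX.2; nonwoven → XIX.2.2; unbleached → XIX.2.2.1. Scheduled 6%. No special measure applies. → 6%.
Sum: 7% + 20% + 6% + 6% = 39%.

39%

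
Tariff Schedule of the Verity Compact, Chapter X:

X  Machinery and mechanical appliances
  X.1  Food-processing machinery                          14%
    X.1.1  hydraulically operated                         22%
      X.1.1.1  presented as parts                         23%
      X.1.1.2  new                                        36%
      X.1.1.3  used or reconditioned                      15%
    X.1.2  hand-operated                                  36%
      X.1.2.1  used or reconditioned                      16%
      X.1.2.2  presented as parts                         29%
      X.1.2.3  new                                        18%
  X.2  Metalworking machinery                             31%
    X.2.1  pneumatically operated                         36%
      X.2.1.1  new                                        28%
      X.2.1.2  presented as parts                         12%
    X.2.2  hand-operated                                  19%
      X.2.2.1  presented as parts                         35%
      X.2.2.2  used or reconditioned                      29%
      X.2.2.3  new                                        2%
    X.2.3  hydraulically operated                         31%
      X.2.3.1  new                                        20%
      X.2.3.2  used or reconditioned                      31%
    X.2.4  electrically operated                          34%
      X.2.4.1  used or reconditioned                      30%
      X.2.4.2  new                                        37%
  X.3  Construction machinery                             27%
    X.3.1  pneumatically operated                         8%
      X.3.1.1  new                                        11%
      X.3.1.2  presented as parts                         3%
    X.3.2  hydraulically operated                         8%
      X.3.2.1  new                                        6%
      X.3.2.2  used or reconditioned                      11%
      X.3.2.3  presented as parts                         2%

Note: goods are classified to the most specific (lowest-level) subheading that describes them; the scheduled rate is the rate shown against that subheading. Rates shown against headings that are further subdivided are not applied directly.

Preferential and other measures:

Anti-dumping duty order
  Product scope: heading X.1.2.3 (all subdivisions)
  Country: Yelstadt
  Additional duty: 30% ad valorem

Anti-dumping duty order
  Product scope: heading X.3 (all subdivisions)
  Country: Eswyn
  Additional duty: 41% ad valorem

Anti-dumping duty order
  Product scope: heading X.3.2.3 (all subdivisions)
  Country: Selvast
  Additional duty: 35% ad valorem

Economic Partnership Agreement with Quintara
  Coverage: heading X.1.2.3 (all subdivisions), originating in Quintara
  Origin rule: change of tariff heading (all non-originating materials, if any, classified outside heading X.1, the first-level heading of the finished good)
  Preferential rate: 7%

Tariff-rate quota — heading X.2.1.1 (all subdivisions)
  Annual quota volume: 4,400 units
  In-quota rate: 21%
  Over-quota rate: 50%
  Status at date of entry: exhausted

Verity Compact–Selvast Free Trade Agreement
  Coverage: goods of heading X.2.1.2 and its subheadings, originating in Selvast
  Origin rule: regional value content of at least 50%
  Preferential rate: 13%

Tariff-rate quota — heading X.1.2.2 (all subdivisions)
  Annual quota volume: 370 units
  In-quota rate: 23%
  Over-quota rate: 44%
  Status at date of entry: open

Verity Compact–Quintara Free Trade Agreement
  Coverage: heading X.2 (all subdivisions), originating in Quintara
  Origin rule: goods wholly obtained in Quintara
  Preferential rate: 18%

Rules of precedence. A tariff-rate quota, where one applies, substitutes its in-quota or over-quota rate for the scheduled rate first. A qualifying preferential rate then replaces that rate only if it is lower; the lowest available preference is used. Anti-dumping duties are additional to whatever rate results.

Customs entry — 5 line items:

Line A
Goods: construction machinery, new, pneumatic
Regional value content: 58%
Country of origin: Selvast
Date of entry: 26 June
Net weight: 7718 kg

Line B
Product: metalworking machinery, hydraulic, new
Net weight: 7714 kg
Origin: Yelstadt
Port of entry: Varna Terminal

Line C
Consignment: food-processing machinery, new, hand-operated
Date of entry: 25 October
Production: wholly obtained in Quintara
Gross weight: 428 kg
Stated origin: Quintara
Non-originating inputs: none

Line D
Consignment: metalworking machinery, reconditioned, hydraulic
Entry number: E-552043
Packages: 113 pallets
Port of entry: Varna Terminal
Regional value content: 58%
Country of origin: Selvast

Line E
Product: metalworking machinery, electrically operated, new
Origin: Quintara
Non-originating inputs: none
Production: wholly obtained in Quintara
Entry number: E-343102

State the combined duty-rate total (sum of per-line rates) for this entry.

87%

Line A: construction → X.3; pneumatic → X.3.1; new → X.3.1.1. Scheduled 11%. Selvast agreement on X.2.1.2: X.3.1.1 not covered. → 11%.
Line B: metalworking → X.2; hydraulic → X.2.3; new → X.2.3.1. Scheduled 20%. No special measure applies. → 20%.
Line C: food-processing → X.1; hand-operated → X.1.2; new → X.1.2.3. Scheduled 18%. Quintara agreement on X.1.2.3: CTH met → 7% available; Quintara agreement on X.2: X.1.2.3 not covered; preferential 7%. → 7%.
Line D: metalworking → X.2; hydraulic → X.2.3; reconditioned → X.2.3.2. Scheduled 31%. Selvast agreement on X.2.1.2: X.2.3.2 not covered. → 31%.
Line E: metalworking → X.2; electrically operated → X.2.4; new → X.2.4.2. Scheduled 37%. Quintara agreement on X.1.2.3: X.2.4.2 not covered; Quintara agreement on X.2: wholly obtained → 18% available; preferential 18%. → 18%.
Sum: 11% + 20% + 7% + 31% + 18% = 87%.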